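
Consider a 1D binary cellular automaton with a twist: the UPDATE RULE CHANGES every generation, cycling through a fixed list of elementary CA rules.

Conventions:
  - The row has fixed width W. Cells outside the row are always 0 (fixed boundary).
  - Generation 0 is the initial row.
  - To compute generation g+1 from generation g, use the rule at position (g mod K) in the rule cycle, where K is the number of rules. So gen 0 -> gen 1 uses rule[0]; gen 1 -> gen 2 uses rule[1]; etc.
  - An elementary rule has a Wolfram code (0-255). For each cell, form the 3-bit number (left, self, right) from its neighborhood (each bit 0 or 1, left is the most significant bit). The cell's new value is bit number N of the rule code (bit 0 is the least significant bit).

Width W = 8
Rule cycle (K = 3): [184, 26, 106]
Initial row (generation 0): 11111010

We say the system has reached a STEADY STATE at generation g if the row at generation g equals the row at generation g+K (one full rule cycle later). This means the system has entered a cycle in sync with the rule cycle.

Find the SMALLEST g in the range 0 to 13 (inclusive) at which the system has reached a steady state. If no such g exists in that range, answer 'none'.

Gen 0: 11111010
Gen 1 (rule 184): 11110101
Gen 2 (rule 26): 10000000
Gen 3 (rule 106): 00000000
Gen 4 (rule 184): 00000000
Gen 5 (rule 26): 00000000
Gen 6 (rule 106): 00000000
Gen 7 (rule 184): 00000000
Gen 8 (rule 26): 00000000
Gen 9 (rule 106): 00000000
Gen 10 (rule 184): 00000000
Gen 11 (rule 26): 00000000
Gen 12 (rule 106): 00000000
Gen 13 (rule 184): 00000000
Gen 14 (rule 26): 00000000
Gen 15 (rule 106): 00000000
Gen 16 (rule 184): 00000000

Answer: 3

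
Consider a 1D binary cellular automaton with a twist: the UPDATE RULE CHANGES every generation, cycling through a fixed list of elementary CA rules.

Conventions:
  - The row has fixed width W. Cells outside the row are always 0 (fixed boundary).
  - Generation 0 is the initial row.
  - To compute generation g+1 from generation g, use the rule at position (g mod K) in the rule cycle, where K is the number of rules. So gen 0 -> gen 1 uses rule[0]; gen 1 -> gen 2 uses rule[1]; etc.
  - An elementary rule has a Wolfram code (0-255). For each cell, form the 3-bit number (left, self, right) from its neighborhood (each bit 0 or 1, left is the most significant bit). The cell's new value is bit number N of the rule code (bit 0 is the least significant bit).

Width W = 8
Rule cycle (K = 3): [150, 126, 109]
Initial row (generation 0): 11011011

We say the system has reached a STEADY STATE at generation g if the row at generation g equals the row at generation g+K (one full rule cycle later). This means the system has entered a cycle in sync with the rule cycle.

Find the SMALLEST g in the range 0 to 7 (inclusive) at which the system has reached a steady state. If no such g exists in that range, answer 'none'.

Answer: none

Derivation:
Gen 0: 11011011
Gen 1 (rule 150): 00000000
Gen 2 (rule 126): 00000000
Gen 3 (rule 109): 11111111
Gen 4 (rule 150): 01111110
Gen 5 (rule 126): 11000011
Gen 6 (rule 109): 11011011
Gen 7 (rule 150): 00000000
Gen 8 (rule 126): 00000000
Gen 9 (rule 109): 11111111
Gen 10 (rule 150): 01111110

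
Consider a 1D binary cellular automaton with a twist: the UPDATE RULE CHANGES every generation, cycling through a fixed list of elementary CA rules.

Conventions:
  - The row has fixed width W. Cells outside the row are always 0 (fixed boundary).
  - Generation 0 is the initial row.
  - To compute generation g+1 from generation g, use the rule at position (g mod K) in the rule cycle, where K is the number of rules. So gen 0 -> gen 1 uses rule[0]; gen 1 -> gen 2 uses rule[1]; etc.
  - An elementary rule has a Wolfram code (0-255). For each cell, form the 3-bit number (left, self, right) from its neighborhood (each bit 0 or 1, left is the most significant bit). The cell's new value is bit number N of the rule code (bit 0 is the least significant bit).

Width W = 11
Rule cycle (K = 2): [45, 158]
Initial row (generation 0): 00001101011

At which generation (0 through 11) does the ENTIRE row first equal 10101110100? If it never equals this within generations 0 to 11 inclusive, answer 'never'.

Gen 0: 00001101011
Gen 1 (rule 45): 11101011110
Gen 2 (rule 158): 11001011101
Gen 3 (rule 45): 10001110011
Gen 4 (rule 158): 11011101110
Gen 5 (rule 45): 10110011000
Gen 6 (rule 158): 10101110100
Gen 7 (rule 45): 11111001101
Gen 8 (rule 158): 11110111001
Gen 9 (rule 45): 10001100001
Gen 10 (rule 158): 11011010011
Gen 11 (rule 45): 10110110010

Answer: 6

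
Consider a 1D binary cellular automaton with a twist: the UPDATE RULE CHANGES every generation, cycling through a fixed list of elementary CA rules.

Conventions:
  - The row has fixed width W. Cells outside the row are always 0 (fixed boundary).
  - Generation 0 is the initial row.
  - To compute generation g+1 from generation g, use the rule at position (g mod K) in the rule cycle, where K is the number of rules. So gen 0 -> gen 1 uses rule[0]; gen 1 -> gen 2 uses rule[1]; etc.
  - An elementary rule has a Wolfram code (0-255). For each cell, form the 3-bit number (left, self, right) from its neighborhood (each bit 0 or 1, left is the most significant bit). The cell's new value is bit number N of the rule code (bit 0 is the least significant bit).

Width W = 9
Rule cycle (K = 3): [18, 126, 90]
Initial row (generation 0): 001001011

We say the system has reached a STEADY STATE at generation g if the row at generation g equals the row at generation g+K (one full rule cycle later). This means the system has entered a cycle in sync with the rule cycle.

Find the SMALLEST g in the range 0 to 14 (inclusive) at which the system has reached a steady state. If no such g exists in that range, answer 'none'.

Answer: 10

Derivation:
Gen 0: 001001011
Gen 1 (rule 18): 010110000
Gen 2 (rule 126): 111111000
Gen 3 (rule 90): 100001100
Gen 4 (rule 18): 010010010
Gen 5 (rule 126): 111111111
Gen 6 (rule 90): 100000001
Gen 7 (rule 18): 010000010
Gen 8 (rule 126): 111000111
Gen 9 (rule 90): 101101101
Gen 10 (rule 18): 000000000
Gen 11 (rule 126): 000000000
Gen 12 (rule 90): 000000000
Gen 13 (rule 18): 000000000
Gen 14 (rule 126): 000000000
Gen 15 (rule 90): 000000000
Gen 16 (rule 18): 000000000
Gen 17 (rule 126): 000000000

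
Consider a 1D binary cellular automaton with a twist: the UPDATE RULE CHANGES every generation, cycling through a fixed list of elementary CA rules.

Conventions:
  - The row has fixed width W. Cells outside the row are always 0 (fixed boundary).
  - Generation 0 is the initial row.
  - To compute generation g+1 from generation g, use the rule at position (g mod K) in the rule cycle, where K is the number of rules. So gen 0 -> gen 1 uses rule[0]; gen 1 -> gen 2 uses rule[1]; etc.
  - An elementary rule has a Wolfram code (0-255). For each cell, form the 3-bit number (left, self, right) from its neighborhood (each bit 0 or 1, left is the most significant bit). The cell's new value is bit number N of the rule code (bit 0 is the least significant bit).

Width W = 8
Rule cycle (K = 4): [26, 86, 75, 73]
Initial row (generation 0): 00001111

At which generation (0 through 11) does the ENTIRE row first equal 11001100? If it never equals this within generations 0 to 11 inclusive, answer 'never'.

Answer: 4

Derivation:
Gen 0: 00001111
Gen 1 (rule 26): 00011000
Gen 2 (rule 86): 00101100
Gen 3 (rule 75): 11001101
Gen 4 (rule 73): 11001100
Gen 5 (rule 26): 10111010
Gen 6 (rule 86): 10001011
Gen 7 (rule 75): 00110011
Gen 8 (rule 73): 10110011
Gen 9 (rule 26): 00101110
Gen 10 (rule 86): 01100011
Gen 11 (rule 75): 11101111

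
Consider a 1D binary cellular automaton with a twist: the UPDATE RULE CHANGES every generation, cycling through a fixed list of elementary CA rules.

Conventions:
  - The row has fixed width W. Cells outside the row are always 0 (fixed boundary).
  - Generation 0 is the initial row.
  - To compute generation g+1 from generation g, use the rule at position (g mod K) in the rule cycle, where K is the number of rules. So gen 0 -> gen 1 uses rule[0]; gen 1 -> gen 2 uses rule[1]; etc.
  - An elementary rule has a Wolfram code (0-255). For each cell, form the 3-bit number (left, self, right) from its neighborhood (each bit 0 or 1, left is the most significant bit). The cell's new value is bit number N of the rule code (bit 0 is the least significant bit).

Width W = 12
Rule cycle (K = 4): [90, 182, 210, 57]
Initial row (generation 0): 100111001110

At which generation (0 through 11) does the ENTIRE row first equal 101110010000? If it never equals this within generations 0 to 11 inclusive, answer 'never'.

Gen 0: 100111001110
Gen 1 (rule 90): 011101111011
Gen 2 (rule 182): 101010110100
Gen 3 (rule 210): 000000010010
Gen 4 (rule 57): 111111001001
Gen 5 (rule 90): 100001110110
Gen 6 (rule 182): 110010101001
Gen 7 (rule 210): 011100000110
Gen 8 (rule 57): 010011110101
Gen 9 (rule 90): 101110010000
Gen 10 (rule 182): 110101111000
Gen 11 (rule 210): 010000111100

Answer: 9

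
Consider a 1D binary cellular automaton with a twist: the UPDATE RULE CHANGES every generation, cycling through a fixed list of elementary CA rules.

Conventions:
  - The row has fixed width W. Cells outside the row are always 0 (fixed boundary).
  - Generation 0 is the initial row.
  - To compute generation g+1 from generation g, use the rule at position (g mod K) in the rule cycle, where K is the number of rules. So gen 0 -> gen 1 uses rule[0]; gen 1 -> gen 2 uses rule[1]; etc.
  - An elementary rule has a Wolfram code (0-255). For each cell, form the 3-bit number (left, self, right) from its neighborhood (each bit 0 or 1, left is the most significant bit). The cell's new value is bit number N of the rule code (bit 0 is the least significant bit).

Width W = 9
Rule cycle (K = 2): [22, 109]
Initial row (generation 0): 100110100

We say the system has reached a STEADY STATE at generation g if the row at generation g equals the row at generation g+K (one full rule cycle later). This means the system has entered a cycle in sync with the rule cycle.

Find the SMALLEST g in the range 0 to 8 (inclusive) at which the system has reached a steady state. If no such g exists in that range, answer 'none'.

Answer: 7

Derivation:
Gen 0: 100110100
Gen 1 (rule 22): 111000110
Gen 2 (rule 109): 101010110
Gen 3 (rule 22): 101010001
Gen 4 (rule 109): 111110101
Gen 5 (rule 22): 000000101
Gen 6 (rule 109): 111110111
Gen 7 (rule 22): 000000000
Gen 8 (rule 109): 111111111
Gen 9 (rule 22): 000000000
Gen 10 (rule 109): 111111111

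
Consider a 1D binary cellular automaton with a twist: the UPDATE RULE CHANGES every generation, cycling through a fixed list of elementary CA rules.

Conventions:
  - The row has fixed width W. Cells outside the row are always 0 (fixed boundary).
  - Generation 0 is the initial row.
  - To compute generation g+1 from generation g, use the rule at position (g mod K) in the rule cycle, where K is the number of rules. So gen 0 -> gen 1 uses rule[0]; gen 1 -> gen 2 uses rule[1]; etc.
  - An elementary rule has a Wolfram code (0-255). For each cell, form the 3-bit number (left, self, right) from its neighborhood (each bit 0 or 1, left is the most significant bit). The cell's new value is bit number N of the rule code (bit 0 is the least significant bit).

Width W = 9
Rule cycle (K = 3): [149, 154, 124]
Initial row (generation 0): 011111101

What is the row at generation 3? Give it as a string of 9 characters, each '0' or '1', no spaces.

Answer: 010011111

Derivation:
Gen 0: 011111101
Gen 1 (rule 149): 001111001
Gen 2 (rule 154): 011110110
Gen 3 (rule 124): 010011111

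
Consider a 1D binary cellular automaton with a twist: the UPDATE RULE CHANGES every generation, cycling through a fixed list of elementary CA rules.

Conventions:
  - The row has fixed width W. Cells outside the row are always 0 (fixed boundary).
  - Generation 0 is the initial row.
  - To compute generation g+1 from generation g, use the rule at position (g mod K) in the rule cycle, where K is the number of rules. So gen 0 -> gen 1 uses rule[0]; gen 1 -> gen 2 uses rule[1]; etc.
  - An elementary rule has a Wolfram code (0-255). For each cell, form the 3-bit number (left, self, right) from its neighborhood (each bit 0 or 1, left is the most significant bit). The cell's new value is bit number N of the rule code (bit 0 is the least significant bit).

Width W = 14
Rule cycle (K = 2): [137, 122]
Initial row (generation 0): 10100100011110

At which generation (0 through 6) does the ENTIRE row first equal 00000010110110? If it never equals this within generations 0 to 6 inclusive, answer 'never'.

Answer: 2

Derivation:
Gen 0: 10100100011110
Gen 1 (rule 137): 00000001011100
Gen 2 (rule 122): 00000010110110
Gen 3 (rule 137): 11111000100100
Gen 4 (rule 122): 10001101011010
Gen 5 (rule 137): 00101000010000
Gen 6 (rule 122): 01010100101000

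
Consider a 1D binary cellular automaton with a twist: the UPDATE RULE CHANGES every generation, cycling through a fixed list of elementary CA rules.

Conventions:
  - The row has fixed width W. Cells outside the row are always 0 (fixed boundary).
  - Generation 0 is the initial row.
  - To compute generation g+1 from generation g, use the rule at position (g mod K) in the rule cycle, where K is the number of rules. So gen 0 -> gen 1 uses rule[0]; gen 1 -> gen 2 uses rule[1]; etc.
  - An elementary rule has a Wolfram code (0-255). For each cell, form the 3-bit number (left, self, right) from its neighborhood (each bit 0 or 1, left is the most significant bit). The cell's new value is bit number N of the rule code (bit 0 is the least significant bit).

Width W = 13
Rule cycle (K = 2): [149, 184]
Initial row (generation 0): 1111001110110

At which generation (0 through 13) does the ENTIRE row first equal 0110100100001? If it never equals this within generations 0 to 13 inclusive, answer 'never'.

Answer: 1

Derivation:
Gen 0: 1111001110110
Gen 1 (rule 149): 0110100100001
Gen 2 (rule 184): 0101010010000
Gen 3 (rule 149): 0101011011111
Gen 4 (rule 184): 0010110111110
Gen 5 (rule 149): 1010000011101
Gen 6 (rule 184): 0101000011010
Gen 7 (rule 149): 0101111000011
Gen 8 (rule 184): 0011110100010
Gen 9 (rule 149): 1001100111011
Gen 10 (rule 184): 0101010110110
Gen 11 (rule 149): 0101010000001
Gen 12 (rule 184): 0010101000000
Gen 13 (rule 149): 1010101111111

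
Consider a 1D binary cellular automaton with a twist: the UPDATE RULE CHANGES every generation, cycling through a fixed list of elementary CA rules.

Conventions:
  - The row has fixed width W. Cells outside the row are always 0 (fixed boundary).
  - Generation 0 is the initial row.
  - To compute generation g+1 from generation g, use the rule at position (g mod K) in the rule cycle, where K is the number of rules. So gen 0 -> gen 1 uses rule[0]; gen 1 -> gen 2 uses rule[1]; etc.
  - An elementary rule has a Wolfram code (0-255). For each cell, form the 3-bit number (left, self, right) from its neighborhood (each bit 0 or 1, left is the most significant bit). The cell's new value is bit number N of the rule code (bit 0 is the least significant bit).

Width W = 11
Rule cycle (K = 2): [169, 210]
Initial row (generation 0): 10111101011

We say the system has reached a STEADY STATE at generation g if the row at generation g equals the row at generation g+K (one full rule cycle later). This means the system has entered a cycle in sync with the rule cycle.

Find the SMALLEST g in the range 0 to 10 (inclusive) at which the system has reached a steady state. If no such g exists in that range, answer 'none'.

Answer: none

Derivation:
Gen 0: 10111101011
Gen 1 (rule 169): 01111010110
Gen 2 (rule 210): 10111000011
Gen 3 (rule 169): 01110011010
Gen 4 (rule 210): 10111101001
Gen 5 (rule 169): 01111010000
Gen 6 (rule 210): 10111001000
Gen 7 (rule 169): 01110000011
Gen 8 (rule 210): 10111000101
Gen 9 (rule 169): 01110010010
Gen 10 (rule 210): 10111101101
Gen 11 (rule 169): 01111011010
Gen 12 (rule 210): 10111001001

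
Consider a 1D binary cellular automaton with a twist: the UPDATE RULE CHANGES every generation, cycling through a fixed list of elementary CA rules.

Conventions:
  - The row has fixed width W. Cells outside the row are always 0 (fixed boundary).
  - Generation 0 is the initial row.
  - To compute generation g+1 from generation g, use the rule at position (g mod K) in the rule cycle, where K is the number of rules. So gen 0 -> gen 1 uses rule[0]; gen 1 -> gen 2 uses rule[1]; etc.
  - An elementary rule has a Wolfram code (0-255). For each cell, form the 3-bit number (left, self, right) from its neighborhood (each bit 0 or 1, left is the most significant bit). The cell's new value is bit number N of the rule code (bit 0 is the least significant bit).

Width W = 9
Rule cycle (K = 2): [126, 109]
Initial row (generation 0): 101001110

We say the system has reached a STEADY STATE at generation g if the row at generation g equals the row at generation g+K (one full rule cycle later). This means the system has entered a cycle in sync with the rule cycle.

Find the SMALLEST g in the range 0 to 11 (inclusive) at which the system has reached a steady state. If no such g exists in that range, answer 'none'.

Answer: 9

Derivation:
Gen 0: 101001110
Gen 1 (rule 126): 111111011
Gen 2 (rule 109): 100001111
Gen 3 (rule 126): 110011001
Gen 4 (rule 109): 110011001
Gen 5 (rule 126): 111111111
Gen 6 (rule 109): 100000001
Gen 7 (rule 126): 110000011
Gen 8 (rule 109): 110111011
Gen 9 (rule 126): 111101111
Gen 10 (rule 109): 100111001
Gen 11 (rule 126): 111101111
Gen 12 (rule 109): 100111001
Gen 13 (rule 126): 111101111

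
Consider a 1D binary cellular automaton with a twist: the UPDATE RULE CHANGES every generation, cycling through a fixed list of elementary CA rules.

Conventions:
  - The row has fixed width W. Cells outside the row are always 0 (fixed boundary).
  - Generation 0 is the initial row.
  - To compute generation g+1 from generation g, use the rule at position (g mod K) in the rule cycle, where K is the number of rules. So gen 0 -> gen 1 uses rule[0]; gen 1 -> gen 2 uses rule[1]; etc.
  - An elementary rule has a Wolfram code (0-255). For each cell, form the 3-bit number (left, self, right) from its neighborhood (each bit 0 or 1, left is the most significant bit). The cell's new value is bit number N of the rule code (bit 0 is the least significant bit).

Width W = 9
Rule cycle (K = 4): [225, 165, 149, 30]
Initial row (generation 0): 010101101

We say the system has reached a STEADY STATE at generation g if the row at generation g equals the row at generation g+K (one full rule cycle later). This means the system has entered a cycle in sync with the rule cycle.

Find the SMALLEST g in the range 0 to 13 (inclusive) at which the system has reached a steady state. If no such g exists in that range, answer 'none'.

Answer: none

Derivation:
Gen 0: 010101101
Gen 1 (rule 225): 001010110
Gen 2 (rule 165): 101111000
Gen 3 (rule 149): 100110111
Gen 4 (rule 30): 111100100
Gen 5 (rule 225): 011100001
Gen 6 (rule 165): 001001101
Gen 7 (rule 149): 101100001
Gen 8 (rule 30): 101010011
Gen 9 (rule 225): 010100001
Gen 10 (rule 165): 011101101
Gen 11 (rule 149): 001000001
Gen 12 (rule 30): 011100011
Gen 13 (rule 225): 001101001
Gen 14 (rule 165): 100011001
Gen 15 (rule 149): 111000101
Gen 16 (rule 30): 100101101
Gen 17 (rule 225): 000010110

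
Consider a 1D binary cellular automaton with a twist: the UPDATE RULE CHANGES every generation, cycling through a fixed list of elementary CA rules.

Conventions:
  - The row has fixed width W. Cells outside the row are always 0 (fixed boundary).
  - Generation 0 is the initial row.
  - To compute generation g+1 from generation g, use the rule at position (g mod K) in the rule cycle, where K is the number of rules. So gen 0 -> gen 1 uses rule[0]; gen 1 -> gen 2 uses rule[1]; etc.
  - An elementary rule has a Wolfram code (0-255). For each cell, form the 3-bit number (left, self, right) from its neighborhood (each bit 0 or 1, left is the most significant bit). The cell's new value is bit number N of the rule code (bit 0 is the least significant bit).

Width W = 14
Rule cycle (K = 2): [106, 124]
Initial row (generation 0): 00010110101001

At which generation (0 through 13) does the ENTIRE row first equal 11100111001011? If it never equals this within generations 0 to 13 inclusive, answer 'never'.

Gen 0: 00010110101001
Gen 1 (rule 106): 00101111010010
Gen 2 (rule 124): 00111001111011
Gen 3 (rule 106): 01101011001111
Gen 4 (rule 124): 01111111101001
Gen 5 (rule 106): 11000000110010
Gen 6 (rule 124): 11100000111011
Gen 7 (rule 106): 10100001101111
Gen 8 (rule 124): 11110001111001
Gen 9 (rule 106): 10010011001010
Gen 10 (rule 124): 11011011101111
Gen 11 (rule 106): 11111110111001
Gen 12 (rule 124): 10000011101101
Gen 13 (rule 106): 00000110111110

Answer: never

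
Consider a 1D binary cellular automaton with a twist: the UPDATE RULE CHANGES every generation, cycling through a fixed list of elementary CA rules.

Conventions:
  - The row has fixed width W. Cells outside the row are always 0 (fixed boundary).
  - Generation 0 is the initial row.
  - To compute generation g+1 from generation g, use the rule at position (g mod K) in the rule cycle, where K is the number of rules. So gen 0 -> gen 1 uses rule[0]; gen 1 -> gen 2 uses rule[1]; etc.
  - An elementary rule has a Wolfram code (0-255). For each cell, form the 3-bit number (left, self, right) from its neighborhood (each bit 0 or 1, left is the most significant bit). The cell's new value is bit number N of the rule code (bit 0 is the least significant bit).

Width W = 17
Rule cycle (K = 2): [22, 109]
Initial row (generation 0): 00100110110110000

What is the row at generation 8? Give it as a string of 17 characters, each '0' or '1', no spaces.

Gen 0: 00100110110110000
Gen 1 (rule 22): 01111000000001000
Gen 2 (rule 109): 01001011111101011
Gen 3 (rule 22): 11111000000001000
Gen 4 (rule 109): 10001011111101011
Gen 5 (rule 22): 11011000000001000
Gen 6 (rule 109): 11111011111101011
Gen 7 (rule 22): 00000000000001000
Gen 8 (rule 109): 11111111111101011

Answer: 11111111111101011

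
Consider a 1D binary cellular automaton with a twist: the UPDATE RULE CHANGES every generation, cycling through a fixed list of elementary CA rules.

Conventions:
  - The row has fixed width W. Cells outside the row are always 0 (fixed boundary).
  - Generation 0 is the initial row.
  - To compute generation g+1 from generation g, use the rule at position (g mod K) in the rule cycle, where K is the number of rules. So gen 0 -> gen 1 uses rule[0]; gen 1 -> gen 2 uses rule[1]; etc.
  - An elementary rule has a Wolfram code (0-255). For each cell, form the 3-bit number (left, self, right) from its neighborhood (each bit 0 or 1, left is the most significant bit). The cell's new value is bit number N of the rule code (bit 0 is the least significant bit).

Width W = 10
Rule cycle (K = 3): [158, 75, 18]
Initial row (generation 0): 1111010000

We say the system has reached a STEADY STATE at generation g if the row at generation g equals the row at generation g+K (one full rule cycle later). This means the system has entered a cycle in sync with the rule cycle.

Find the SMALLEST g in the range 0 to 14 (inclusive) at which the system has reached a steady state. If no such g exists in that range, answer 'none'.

Answer: 3

Derivation:
Gen 0: 1111010000
Gen 1 (rule 158): 1110011000
Gen 2 (rule 75): 1010111011
Gen 3 (rule 18): 0000000000
Gen 4 (rule 158): 0000000000
Gen 5 (rule 75): 1111111111
Gen 6 (rule 18): 0000000000
Gen 7 (rule 158): 0000000000
Gen 8 (rule 75): 1111111111
Gen 9 (rule 18): 0000000000
Gen 10 (rule 158): 0000000000
Gen 11 (rule 75): 1111111111
Gen 12 (rule 18): 0000000000
Gen 13 (rule 158): 0000000000
Gen 14 (rule 75): 1111111111
Gen 15 (rule 18): 0000000000
Gen 16 (rule 158): 0000000000
Gen 17 (rule 75): 1111111111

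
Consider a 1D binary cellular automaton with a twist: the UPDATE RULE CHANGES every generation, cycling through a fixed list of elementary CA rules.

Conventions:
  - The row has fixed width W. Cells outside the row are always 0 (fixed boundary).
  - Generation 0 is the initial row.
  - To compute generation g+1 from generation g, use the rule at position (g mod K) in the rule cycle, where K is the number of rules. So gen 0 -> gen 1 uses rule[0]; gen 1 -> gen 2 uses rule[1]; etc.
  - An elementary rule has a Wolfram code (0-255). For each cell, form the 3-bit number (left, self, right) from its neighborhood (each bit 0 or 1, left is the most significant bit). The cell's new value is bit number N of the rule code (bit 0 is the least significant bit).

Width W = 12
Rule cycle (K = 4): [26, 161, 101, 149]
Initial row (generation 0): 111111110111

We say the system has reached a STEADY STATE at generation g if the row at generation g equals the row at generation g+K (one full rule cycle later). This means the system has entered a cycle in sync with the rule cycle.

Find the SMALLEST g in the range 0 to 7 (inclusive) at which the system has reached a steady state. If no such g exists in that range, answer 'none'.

Answer: 5

Derivation:
Gen 0: 111111110111
Gen 1 (rule 26): 100000000100
Gen 2 (rule 161): 001111110001
Gen 3 (rule 101): 100000010101
Gen 4 (rule 149): 111111010101
Gen 5 (rule 26): 100000000000
Gen 6 (rule 161): 001111111111
Gen 7 (rule 101): 100000000001
Gen 8 (rule 149): 111111111101
Gen 9 (rule 26): 100000000000
Gen 10 (rule 161): 001111111111
Gen 11 (rule 101): 100000000001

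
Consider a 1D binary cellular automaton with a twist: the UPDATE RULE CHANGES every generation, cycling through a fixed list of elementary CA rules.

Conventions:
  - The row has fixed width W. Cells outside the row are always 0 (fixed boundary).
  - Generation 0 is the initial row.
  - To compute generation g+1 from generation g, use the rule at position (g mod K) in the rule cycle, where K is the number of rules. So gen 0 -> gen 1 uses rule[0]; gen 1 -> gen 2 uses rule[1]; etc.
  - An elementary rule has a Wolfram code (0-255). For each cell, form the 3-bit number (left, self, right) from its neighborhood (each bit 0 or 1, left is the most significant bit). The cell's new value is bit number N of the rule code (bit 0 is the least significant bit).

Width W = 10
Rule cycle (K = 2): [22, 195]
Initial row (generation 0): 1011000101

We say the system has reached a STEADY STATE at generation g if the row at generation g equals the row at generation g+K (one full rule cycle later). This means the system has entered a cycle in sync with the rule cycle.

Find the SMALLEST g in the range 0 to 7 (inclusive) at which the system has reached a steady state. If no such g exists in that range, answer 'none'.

Gen 0: 1011000101
Gen 1 (rule 22): 1000101101
Gen 2 (rule 195): 0011000100
Gen 3 (rule 22): 0100101110
Gen 4 (rule 195): 1001000110
Gen 5 (rule 22): 1111101001
Gen 6 (rule 195): 0111100010
Gen 7 (rule 22): 1000010111
Gen 8 (rule 195): 0011100011
Gen 9 (rule 22): 0100010100

Answer: none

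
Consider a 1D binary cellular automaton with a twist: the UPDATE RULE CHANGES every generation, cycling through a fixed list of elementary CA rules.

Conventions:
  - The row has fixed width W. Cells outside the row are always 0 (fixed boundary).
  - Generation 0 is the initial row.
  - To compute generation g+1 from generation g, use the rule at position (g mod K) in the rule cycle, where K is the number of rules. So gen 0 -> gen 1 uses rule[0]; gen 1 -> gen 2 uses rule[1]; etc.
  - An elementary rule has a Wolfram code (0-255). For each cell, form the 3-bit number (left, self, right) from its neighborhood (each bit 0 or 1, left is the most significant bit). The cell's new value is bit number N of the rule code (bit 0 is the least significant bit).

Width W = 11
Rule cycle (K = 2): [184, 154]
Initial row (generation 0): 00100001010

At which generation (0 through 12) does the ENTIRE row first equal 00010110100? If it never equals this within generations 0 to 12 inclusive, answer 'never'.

Gen 0: 00100001010
Gen 1 (rule 184): 00010000101
Gen 2 (rule 154): 00101001000
Gen 3 (rule 184): 00010100100
Gen 4 (rule 154): 00100011010
Gen 5 (rule 184): 00010010101
Gen 6 (rule 154): 00101100000
Gen 7 (rule 184): 00011010000
Gen 8 (rule 154): 00110001000
Gen 9 (rule 184): 00101000100
Gen 10 (rule 154): 01000101010
Gen 11 (rule 184): 00100010101
Gen 12 (rule 154): 01010100000

Answer: never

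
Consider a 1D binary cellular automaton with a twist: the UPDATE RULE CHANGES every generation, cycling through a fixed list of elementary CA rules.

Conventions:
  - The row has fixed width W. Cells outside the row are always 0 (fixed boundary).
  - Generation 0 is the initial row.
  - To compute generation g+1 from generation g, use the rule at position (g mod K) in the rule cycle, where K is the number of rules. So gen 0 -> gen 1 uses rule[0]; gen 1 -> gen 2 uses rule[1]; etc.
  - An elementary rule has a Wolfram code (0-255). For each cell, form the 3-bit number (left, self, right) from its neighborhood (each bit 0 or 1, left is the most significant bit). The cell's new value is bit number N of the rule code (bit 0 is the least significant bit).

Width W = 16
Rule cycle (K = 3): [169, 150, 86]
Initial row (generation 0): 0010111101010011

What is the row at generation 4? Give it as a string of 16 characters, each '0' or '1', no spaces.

Gen 0: 0010111101010011
Gen 1 (rule 169): 1001111010100010
Gen 2 (rule 150): 1110110010110111
Gen 3 (rule 86): 0010011110010001
Gen 4 (rule 169): 1000011100000100

Answer: 1000011100000100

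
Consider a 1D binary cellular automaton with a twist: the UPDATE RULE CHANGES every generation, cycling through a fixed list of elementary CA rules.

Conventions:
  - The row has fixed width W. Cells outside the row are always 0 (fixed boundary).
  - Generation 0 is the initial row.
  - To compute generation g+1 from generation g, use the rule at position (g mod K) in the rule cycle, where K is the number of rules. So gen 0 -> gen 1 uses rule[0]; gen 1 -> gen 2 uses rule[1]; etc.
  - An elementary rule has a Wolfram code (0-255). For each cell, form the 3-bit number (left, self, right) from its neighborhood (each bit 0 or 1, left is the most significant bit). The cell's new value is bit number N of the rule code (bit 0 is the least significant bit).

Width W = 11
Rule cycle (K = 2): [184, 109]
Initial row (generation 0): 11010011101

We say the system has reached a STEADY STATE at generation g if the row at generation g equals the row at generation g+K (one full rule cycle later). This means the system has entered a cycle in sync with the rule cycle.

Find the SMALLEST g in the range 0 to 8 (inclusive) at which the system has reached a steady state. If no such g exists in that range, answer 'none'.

Gen 0: 11010011101
Gen 1 (rule 184): 10101011010
Gen 2 (rule 109): 11111111110
Gen 3 (rule 184): 11111111101
Gen 4 (rule 109): 10000000111
Gen 5 (rule 184): 01000000110
Gen 6 (rule 109): 01011110110
Gen 7 (rule 184): 00111101101
Gen 8 (rule 109): 10100111111
Gen 9 (rule 184): 01010111110
Gen 10 (rule 109): 01111100010

Answer: none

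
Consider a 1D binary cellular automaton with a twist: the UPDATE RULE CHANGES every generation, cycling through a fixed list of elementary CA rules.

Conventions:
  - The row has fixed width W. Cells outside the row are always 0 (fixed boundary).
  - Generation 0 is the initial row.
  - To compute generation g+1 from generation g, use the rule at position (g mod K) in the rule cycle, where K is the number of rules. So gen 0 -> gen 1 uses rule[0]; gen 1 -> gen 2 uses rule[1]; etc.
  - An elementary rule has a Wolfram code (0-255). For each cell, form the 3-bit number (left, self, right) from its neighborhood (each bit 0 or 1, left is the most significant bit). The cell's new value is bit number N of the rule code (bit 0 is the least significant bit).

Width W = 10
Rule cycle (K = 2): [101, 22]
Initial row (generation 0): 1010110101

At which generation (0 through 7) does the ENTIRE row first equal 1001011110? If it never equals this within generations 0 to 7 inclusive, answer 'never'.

Answer: never

Derivation:
Gen 0: 1010110101
Gen 1 (rule 101): 1111011111
Gen 2 (rule 22): 0000000000
Gen 3 (rule 101): 1111111111
Gen 4 (rule 22): 0000000000
Gen 5 (rule 101): 1111111111
Gen 6 (rule 22): 0000000000
Gen 7 (rule 101): 1111111111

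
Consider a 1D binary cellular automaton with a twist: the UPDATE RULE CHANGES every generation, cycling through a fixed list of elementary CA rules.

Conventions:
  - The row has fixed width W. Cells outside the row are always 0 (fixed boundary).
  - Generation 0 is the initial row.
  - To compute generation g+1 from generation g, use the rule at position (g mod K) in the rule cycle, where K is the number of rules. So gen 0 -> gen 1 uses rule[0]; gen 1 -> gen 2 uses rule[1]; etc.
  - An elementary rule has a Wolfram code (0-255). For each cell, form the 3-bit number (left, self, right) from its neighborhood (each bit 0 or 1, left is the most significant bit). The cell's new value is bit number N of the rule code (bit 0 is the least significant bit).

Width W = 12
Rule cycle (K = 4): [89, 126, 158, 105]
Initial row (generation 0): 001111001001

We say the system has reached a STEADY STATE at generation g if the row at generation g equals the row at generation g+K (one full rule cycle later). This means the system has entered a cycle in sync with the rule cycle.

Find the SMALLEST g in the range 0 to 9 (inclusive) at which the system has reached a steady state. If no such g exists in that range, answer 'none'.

Answer: none

Derivation:
Gen 0: 001111001001
Gen 1 (rule 89): 101001100100
Gen 2 (rule 126): 111111111110
Gen 3 (rule 158): 111111111101
Gen 4 (rule 105): 100000000110
Gen 5 (rule 89): 011111110111
Gen 6 (rule 126): 110000011101
Gen 7 (rule 158): 101000111001
Gen 8 (rule 105): 010010101000
Gen 9 (rule 89): 001000000111
Gen 10 (rule 126): 011100001101
Gen 11 (rule 158): 111010011001
Gen 12 (rule 105): 101100011000
Gen 13 (rule 89): 001111011111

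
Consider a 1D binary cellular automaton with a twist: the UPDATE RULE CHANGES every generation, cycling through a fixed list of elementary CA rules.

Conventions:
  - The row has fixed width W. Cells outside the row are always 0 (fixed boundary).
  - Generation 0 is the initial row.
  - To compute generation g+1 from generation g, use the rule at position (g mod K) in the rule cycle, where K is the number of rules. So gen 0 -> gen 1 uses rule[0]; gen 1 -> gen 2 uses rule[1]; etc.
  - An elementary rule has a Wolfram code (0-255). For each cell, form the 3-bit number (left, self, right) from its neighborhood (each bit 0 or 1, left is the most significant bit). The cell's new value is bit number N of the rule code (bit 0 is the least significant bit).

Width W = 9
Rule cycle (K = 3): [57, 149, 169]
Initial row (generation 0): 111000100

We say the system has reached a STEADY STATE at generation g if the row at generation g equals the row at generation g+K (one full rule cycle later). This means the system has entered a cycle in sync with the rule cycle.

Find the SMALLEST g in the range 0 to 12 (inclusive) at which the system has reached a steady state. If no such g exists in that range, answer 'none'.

Answer: 7

Derivation:
Gen 0: 111000100
Gen 1 (rule 57): 100110011
Gen 2 (rule 149): 110001000
Gen 3 (rule 169): 100100011
Gen 4 (rule 57): 010011010
Gen 5 (rule 149): 011000011
Gen 6 (rule 169): 010011010
Gen 7 (rule 57): 001010101
Gen 8 (rule 149): 101010101
Gen 9 (rule 169): 010101010
Gen 10 (rule 57): 001010101
Gen 11 (rule 149): 101010101
Gen 12 (rule 169): 010101010
Gen 13 (rule 57): 001010101
Gen 14 (rule 149): 101010101
Gen 15 (rule 169): 010101010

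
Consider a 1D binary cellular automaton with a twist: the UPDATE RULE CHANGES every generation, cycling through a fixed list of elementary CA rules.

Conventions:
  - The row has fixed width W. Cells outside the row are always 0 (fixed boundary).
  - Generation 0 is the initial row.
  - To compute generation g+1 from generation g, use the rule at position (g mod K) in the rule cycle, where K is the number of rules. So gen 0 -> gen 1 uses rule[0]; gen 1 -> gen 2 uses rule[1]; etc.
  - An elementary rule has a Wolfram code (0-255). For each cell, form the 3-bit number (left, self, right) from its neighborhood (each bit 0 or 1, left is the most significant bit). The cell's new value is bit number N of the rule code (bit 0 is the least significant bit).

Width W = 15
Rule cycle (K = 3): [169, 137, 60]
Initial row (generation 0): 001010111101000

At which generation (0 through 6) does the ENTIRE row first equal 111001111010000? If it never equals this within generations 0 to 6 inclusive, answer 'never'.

Gen 0: 001010111101000
Gen 1 (rule 169): 100101111010011
Gen 2 (rule 137): 000001110000010
Gen 3 (rule 60): 000001001000011
Gen 4 (rule 169): 111100000011010
Gen 5 (rule 137): 111001111010000
Gen 6 (rule 60): 100101000111000

Answer: 5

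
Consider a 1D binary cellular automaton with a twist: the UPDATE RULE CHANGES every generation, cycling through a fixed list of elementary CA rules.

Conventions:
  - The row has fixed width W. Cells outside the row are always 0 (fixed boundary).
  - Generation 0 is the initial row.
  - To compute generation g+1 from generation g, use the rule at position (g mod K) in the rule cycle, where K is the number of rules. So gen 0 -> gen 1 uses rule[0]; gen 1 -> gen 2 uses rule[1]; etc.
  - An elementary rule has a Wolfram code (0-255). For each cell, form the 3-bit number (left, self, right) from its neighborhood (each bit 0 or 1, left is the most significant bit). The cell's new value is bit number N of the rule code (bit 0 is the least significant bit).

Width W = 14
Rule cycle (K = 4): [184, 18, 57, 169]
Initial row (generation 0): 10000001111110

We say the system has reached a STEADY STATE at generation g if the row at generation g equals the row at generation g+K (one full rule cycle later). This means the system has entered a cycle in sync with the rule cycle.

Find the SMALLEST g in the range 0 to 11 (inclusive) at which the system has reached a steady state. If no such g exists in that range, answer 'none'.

Answer: 10

Derivation:
Gen 0: 10000001111110
Gen 1 (rule 184): 01000001111101
Gen 2 (rule 18): 10100010000000
Gen 3 (rule 57): 01011001111111
Gen 4 (rule 169): 00110001111110
Gen 5 (rule 184): 00101001111101
Gen 6 (rule 18): 01000110000000
Gen 7 (rule 57): 00110101111111
Gen 8 (rule 169): 10101011111110
Gen 9 (rule 184): 01010111111101
Gen 10 (rule 18): 10000000000000
Gen 11 (rule 57): 01111111111111
Gen 12 (rule 169): 01111111111110
Gen 13 (rule 184): 01111111111101
Gen 14 (rule 18): 10000000000000
Gen 15 (rule 57): 01111111111111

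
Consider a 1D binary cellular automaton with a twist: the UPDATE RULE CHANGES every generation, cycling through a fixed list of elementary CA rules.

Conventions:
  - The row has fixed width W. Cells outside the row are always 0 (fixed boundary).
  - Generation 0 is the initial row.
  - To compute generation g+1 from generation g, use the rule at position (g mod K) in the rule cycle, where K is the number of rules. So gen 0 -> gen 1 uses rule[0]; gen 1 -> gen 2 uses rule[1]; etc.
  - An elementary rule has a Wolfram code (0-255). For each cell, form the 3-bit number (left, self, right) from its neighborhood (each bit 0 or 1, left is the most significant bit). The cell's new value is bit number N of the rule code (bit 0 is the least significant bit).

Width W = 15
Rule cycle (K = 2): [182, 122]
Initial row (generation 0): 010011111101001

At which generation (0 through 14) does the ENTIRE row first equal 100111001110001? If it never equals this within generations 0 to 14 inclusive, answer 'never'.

Gen 0: 010011111101001
Gen 1 (rule 182): 111101111011111
Gen 2 (rule 122): 100111001110001
Gen 3 (rule 182): 111010110101011
Gen 4 (rule 122): 101101111010111
Gen 5 (rule 182): 110010110111010
Gen 6 (rule 122): 111101111101101
Gen 7 (rule 182): 011010111010011
Gen 8 (rule 122): 111101101101111
Gen 9 (rule 182): 011010010010110
Gen 10 (rule 122): 111101101101111
Gen 11 (rule 182): 011010010010110
Gen 12 (rule 122): 111101101101111
Gen 13 (rule 182): 011010010010110
Gen 14 (rule 122): 111101101101111

Answer: 2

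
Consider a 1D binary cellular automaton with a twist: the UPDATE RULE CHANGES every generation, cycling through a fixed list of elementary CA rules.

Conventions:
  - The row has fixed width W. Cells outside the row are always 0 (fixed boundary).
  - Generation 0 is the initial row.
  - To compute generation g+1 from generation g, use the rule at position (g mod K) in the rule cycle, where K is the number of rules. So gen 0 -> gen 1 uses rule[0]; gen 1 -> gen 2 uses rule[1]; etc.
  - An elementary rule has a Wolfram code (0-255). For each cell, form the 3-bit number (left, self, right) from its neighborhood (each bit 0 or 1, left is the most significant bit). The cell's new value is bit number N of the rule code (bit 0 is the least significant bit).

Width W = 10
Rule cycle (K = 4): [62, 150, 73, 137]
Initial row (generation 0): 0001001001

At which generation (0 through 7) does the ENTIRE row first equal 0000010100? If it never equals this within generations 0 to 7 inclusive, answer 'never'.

Answer: never

Derivation:
Gen 0: 0001001001
Gen 1 (rule 62): 0011111111
Gen 2 (rule 150): 0101111110
Gen 3 (rule 73): 0001000010
Gen 4 (rule 137): 1100011000
Gen 5 (rule 62): 1010110100
Gen 6 (rule 150): 1010000110
Gen 7 (rule 73): 0000110110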